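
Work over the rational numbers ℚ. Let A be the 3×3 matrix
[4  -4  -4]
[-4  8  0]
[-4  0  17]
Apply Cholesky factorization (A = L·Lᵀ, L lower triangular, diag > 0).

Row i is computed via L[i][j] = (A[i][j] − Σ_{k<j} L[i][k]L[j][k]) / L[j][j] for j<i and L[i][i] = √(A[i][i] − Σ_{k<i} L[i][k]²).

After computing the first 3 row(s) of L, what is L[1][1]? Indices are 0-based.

L[1][1] = 2

Step 1: L[0][0] = √(4) = 2.
  L[1][0] = (-4) / L[0][0] = -2.
Step 2: L[1][1] = √(4) = 2.
  L[2][0] = (-4) / L[0][0] = -2.
  L[2][1] = (-4) / L[1][1] = -2.
Step 3: L[2][2] = √(9) = 3.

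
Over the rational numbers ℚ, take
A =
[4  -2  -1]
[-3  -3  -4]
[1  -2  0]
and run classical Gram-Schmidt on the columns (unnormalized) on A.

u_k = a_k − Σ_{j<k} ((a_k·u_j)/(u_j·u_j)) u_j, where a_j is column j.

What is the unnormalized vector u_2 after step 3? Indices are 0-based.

Step 1: u_0 = a_0 = (4, -3, 1).
Step 2: u_1 = a_1 − (-1/26)·u_0 = (-24/13, -81/26, -51/26).
Step 3: u_2 = a_2 − (4/13)·u_0 − (124/147)·u_1 = (-33/49, -22/49, 66/49).

u_2 = (-33/49, -22/49, 66/49)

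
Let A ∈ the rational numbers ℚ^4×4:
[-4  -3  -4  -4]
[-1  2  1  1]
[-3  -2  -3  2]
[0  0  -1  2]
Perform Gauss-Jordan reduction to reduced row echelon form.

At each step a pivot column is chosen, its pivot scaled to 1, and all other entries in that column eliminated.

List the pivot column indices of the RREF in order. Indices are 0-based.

pivot columns: 0, 1, 2, 3

pivot(0,0)=-4: scale R0 → (1, 3/4, 1, 1)
  clear (1,0): R1 −= (-1)R0 → (0, 11/4, 2, 2)
  clear (2,0): R2 −= (-3)R0 → (0, 1/4, 0, 5)
pivot(1,1)=11/4: scale R1 → (0, 1, 8/11, 8/11)
  clear (0,1): R0 −= (3/4)R1 → (1, 0, 5/11, 5/11)
  clear (2,1): R2 −= (1/4)R1 → (0, 0, -2/11, 53/11)
pivot(2,2)=-2/11: scale R2 → (0, 0, 1, -53/2)
  clear (0,2): R0 −= (5/11)R2 → (1, 0, 0, 25/2)
  clear (1,2): R1 −= (8/11)R2 → (0, 1, 0, 20)
  clear (3,2): R3 −= (-1)R2 → (0, 0, 0, -49/2)
pivot(3,3)=-49/2: scale R3 → (0, 0, 0, 1)
  clear (0,3): R0 −= (25/2)R3 → (1, 0, 0, 0)
  clear (1,3): R1 −= (20)R3 → (0, 1, 0, 0)
  clear (2,3): R2 −= (-53/2)R3 → (0, 0, 1, 0)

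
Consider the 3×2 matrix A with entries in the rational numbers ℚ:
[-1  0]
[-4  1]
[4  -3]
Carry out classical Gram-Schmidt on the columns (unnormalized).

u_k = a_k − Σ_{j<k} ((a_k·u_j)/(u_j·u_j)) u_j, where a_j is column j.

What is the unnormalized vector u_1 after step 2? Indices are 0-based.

u_1 = (-16/33, -31/33, -35/33)

Step 1: u_0 = a_0 = (-1, -4, 4).
Step 2: u_1 = a_1 − (-16/33)·u_0 = (-16/33, -31/33, -35/33).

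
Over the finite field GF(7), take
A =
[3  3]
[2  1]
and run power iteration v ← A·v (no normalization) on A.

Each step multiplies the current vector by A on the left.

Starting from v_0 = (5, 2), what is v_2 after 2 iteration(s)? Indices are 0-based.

v_2 = (1, 5)

v_0 = (5, 2).
v_1 = A·v_0 = (0, 5).
v_2 = A·v_1 = (1, 5).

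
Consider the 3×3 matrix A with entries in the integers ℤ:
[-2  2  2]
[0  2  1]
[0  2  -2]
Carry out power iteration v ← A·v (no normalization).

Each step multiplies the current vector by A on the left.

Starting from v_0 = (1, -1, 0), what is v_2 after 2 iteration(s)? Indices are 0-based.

v_2 = (0, -6, 0)

v_0 = (1, -1, 0).
v_1 = A·v_0 = (-4, -2, -2).
v_2 = A·v_1 = (0, -6, 0).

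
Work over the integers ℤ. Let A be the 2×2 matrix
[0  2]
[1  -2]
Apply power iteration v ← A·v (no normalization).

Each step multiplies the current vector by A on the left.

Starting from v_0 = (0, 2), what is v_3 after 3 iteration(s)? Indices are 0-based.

v_3 = (24, -32)

v_0 = (0, 2).
v_1 = A·v_0 = (4, -4).
v_2 = A·v_1 = (-8, 12).
v_3 = A·v_2 = (24, -32).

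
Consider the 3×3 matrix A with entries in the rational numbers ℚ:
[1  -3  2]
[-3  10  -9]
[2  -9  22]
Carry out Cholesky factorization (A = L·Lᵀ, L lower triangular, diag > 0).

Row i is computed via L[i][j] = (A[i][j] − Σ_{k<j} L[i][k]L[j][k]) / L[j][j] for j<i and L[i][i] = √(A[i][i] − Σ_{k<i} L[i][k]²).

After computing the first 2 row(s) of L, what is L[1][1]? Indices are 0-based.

L[1][1] = 1

Step 1: L[0][0] = √(1) = 1.
  L[1][0] = (-3) / L[0][0] = -3.
Step 2: L[1][1] = √(1) = 1.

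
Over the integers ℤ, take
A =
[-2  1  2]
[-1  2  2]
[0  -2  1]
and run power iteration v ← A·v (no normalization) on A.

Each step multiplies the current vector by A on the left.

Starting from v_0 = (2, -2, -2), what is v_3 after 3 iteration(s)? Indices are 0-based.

v_3 = (10, 18, 34)

v_0 = (2, -2, -2).
v_1 = A·v_0 = (-10, -10, 2).
v_2 = A·v_1 = (14, -6, 22).
v_3 = A·v_2 = (10, 18, 34).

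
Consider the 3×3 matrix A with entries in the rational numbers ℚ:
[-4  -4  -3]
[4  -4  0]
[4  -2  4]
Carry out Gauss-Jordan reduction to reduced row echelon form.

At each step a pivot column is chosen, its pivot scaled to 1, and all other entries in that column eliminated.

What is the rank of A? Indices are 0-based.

[1] R0 /= -4  ⇒  (1, 1, 3/4)
     R1 -= 4·R0  ⇒  (0, -8, -3)
     R2 -= 4·R0  ⇒  (0, -6, 1)
[2] R1 /= -8  ⇒  (0, 1, 3/8)
     R0 -= 1·R1  ⇒  (1, 0, 3/8)
     R2 -= -6·R1  ⇒  (0, 0, 13/4)
[3] R2 /= 13/4  ⇒  (0, 0, 1)
     R0 -= 3/8·R2  ⇒  (1, 0, 0)
     R1 -= 3/8·R2  ⇒  (0, 1, 0)

rank = 3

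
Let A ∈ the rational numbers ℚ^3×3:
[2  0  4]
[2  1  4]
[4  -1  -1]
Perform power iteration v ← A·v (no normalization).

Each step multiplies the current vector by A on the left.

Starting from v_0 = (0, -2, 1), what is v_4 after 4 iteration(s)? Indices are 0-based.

v_4 = (236, 326, 193)

v_0 = (0, -2, 1).
v_1 = A·v_0 = (4, 2, 1).
v_2 = A·v_1 = (12, 14, 13).
v_3 = A·v_2 = (76, 90, 21).
v_4 = A·v_3 = (236, 326, 193).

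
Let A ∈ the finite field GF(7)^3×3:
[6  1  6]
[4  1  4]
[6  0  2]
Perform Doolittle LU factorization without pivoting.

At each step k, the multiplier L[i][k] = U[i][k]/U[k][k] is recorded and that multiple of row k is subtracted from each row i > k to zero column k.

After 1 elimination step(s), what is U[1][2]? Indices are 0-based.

U[1][2] = 0

Step 1: pivot at (0,0) is 6.
  row1 ← row1 − (3)·row0  ⇒  L[1][0]=3, U row1=(0, 5, 0)
  row2 ← row2 − (1)·row0  ⇒  L[2][0]=1, U row2=(0, 6, 3)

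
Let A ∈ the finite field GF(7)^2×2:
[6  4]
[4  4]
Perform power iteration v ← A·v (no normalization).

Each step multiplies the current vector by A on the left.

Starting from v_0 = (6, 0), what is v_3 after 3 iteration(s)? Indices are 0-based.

v_3 = (4, 3)

v_0 = (6, 0).
v_1 = A·v_0 = (1, 3).
v_2 = A·v_1 = (4, 2).
v_3 = A·v_2 = (4, 3).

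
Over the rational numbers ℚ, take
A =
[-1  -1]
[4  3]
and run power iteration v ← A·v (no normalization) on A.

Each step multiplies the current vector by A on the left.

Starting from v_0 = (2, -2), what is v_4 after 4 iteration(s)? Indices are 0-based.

v_0 = (2, -2).
v_1 = A·v_0 = (0, 2).
v_2 = A·v_1 = (-2, 6).
v_3 = A·v_2 = (-4, 10).
v_4 = A·v_3 = (-6, 14).

v_4 = (-6, 14)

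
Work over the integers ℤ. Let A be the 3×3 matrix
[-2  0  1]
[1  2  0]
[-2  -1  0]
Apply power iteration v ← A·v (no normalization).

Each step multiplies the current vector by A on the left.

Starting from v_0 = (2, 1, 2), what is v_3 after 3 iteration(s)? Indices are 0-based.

v_0 = (2, 1, 2).
v_1 = A·v_0 = (-2, 4, -5).
v_2 = A·v_1 = (-1, 6, 0).
v_3 = A·v_2 = (2, 11, -4).

v_3 = (2, 11, -4)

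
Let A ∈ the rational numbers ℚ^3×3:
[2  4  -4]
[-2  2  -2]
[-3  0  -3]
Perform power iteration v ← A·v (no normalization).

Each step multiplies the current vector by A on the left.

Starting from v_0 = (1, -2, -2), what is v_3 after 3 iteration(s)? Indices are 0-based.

v_0 = (1, -2, -2).
v_1 = A·v_0 = (2, -2, 3).
v_2 = A·v_1 = (-16, -14, -15).
v_3 = A·v_2 = (-28, 34, 93).

v_3 = (-28, 34, 93)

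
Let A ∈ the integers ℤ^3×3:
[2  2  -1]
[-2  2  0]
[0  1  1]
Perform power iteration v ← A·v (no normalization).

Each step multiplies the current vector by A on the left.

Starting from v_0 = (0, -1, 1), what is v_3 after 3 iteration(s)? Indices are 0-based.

v_3 = (-14, 24, 0)

v_0 = (0, -1, 1).
v_1 = A·v_0 = (-3, -2, 0).
v_2 = A·v_1 = (-10, 2, -2).
v_3 = A·v_2 = (-14, 24, 0).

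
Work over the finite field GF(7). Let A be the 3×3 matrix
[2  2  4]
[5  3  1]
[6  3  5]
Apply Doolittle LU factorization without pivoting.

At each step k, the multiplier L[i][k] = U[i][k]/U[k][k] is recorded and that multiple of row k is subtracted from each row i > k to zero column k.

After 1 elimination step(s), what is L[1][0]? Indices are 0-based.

L[1][0] = 6

k=0: U[0][0]=2
  eliminate (1,0): mult=6, new row 1: (0, 5, 5); set L[1][0]=6
  eliminate (2,0): mult=3, new row 2: (0, 4, 0); set L[2][0]=3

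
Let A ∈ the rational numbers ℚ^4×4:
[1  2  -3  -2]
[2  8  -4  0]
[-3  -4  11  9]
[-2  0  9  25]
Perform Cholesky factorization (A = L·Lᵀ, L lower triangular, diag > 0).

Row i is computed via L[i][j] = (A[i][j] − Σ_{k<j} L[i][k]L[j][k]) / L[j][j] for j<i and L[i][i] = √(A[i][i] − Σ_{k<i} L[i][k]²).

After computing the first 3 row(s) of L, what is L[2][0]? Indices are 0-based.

Step 1: L[0][0] = √(1) = 1.
  L[1][0] = (2) / L[0][0] = 2.
Step 2: L[1][1] = √(4) = 2.
  L[2][0] = (-3) / L[0][0] = -3.
  L[2][1] = (2) / L[1][1] = 1.
Step 3: L[2][2] = √(1) = 1.

L[2][0] = -3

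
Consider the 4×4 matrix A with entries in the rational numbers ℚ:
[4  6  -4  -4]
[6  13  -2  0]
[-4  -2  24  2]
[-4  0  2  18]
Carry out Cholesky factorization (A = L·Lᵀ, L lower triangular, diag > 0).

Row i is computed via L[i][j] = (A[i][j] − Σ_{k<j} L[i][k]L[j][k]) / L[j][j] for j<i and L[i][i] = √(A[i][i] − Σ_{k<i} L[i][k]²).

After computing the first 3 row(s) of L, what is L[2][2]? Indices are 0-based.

L[2][2] = 4

Step 1: L[0][0] = √(4) = 2.
  L[1][0] = (6) / L[0][0] = 3.
Step 2: L[1][1] = √(4) = 2.
  L[2][0] = (-4) / L[0][0] = -2.
  L[2][1] = (4) / L[1][1] = 2.
Step 3: L[2][2] = √(16) = 4.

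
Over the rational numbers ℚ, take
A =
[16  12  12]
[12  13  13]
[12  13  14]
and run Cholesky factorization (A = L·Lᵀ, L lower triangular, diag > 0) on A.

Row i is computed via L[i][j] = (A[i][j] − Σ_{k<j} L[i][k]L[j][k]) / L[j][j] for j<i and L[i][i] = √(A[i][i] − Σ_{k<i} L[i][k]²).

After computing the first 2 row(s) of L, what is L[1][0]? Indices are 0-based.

Step 1: L[0][0] = √(16) = 4.
  L[1][0] = (12) / L[0][0] = 3.
Step 2: L[1][1] = √(4) = 2.

L[1][0] = 3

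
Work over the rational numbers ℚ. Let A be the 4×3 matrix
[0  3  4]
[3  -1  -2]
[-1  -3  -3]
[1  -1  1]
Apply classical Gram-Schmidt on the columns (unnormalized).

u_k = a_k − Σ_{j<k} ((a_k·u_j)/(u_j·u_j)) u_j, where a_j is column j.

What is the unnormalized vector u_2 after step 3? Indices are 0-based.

u_2 = (52/73, -48/73, 15/73, 159/73)

Step 1: u_0 = a_0 = (0, 3, -1, 1).
Step 2: u_1 = a_1 − (-1/11)·u_0 = (3, -8/11, -34/11, -10/11).
Step 3: u_2 = a_2 − (-2/11)·u_0 − (80/73)·u_1 = (52/73, -48/73, 15/73, 159/73).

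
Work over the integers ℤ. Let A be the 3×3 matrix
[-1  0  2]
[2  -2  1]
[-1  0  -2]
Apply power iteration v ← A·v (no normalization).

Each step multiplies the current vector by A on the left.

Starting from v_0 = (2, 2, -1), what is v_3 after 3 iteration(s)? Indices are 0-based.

v_0 = (2, 2, -1).
v_1 = A·v_0 = (-4, -1, 0).
v_2 = A·v_1 = (4, -6, 4).
v_3 = A·v_2 = (4, 24, -12).

v_3 = (4, 24, -12)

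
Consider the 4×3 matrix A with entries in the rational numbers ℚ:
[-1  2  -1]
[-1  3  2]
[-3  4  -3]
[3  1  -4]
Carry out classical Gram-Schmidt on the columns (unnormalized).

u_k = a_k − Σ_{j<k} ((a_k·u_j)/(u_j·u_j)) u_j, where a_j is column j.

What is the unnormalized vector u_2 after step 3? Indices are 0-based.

Step 1: u_0 = a_0 = (-1, -1, -3, 3).
Step 2: u_1 = a_1 − (-7/10)·u_0 = (13/10, 23/10, 19/10, 31/10).
Step 3: u_2 = a_2 − (-1/5)·u_0 − (-74/101)·u_1 = (-25/101, 352/101, -223/101, -114/101).

u_2 = (-25/101, 352/101, -223/101, -114/101)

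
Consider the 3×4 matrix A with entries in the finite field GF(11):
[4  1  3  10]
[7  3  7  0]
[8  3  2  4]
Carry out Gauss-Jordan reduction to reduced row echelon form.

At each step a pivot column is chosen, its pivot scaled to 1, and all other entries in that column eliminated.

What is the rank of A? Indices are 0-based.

[1] R0 /= 4  ⇒  (1, 3, 9, 8)
     R1 -= 7·R0  ⇒  (0, 4, 10, 10)
     R2 -= 8·R0  ⇒  (0, 1, 7, 6)
[2] R1 /= 4  ⇒  (0, 1, 8, 8)
     R0 -= 3·R1  ⇒  (1, 0, 7, 6)
     R2 -= 1·R1  ⇒  (0, 0, 10, 9)
[3] R2 /= 10  ⇒  (0, 0, 1, 2)
     R0 -= 7·R2  ⇒  (1, 0, 0, 3)
     R1 -= 8·R2  ⇒  (0, 1, 0, 3)

rank = 3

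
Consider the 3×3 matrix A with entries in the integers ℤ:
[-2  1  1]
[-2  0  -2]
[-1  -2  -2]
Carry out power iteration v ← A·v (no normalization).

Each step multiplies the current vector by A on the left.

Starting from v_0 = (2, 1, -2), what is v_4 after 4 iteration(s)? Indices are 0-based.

v_4 = (-60, 90, 145)

v_0 = (2, 1, -2).
v_1 = A·v_0 = (-5, 0, 0).
v_2 = A·v_1 = (10, 10, 5).
v_3 = A·v_2 = (-5, -30, -40).
v_4 = A·v_3 = (-60, 90, 145).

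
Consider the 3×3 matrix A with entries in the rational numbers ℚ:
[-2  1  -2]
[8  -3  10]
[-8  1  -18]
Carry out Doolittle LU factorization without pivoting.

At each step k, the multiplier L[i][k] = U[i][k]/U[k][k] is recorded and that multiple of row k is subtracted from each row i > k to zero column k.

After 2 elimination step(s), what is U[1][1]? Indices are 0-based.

k=0: U[0][0]=-2
  eliminate (1,0): mult=-4, new row 1: (0, 1, 2); set L[1][0]=-4
  eliminate (2,0): mult=4, new row 2: (0, -3, -10); set L[2][0]=4
k=1: U[1][1]=1
  eliminate (2,1): mult=-3, new row 2: (0, 0, -4); set L[2][1]=-3

U[1][1] = 1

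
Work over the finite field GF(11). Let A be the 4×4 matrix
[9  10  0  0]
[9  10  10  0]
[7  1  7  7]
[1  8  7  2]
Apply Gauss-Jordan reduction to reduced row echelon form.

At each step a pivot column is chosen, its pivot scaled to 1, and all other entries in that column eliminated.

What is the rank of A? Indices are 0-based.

[1] R0 /= 9  ⇒  (1, 6, 0, 0)
     R1 -= 9·R0  ⇒  (0, 0, 10, 0)
     R2 -= 7·R0  ⇒  (0, 3, 7, 7)
     R3 -= 1·R0  ⇒  (0, 2, 7, 2)
[2] R1 <-> R2
[2] R1 /= 3  ⇒  (0, 1, 6, 6)
     R0 -= 6·R1  ⇒  (1, 0, 8, 8)
     R3 -= 2·R1  ⇒  (0, 0, 6, 1)
[3] R2 /= 10  ⇒  (0, 0, 1, 0)
     R0 -= 8·R2  ⇒  (1, 0, 0, 8)
     R1 -= 6·R2  ⇒  (0, 1, 0, 6)
     R3 -= 6·R2  ⇒  (0, 0, 0, 1)
[4] R3 /= 1  ⇒  (0, 0, 0, 1)
     R0 -= 8·R3  ⇒  (1, 0, 0, 0)
     R1 -= 6·R3  ⇒  (0, 1, 0, 0)

rank = 4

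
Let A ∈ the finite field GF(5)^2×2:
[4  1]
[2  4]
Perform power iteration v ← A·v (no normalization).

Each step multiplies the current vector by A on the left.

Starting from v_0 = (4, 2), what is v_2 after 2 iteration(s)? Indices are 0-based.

v_0 = (4, 2).
v_1 = A·v_0 = (3, 1).
v_2 = A·v_1 = (3, 0).

v_2 = (3, 0)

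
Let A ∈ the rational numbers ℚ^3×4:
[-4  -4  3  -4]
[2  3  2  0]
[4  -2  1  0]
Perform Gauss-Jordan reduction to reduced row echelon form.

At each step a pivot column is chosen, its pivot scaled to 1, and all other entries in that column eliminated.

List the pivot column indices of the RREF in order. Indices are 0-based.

step 1: normalize row 0 (÷-4) = (1, 1, -3/4, 1)
  row 1: subtract 2×row0 = (0, 1, 7/2, -2)
  row 2: subtract 4×row0 = (0, -6, 4, -4)
step 2: normalize row 1 (÷1) = (0, 1, 7/2, -2)
  row 0: subtract 1×row1 = (1, 0, -17/4, 3)
  row 2: subtract -6×row1 = (0, 0, 25, -16)
step 3: normalize row 2 (÷25) = (0, 0, 1, -16/25)
  row 0: subtract -17/4×row2 = (1, 0, 0, 7/25)
  row 1: subtract 7/2×row2 = (0, 1, 0, 6/25)

pivot columns: 0, 1, 2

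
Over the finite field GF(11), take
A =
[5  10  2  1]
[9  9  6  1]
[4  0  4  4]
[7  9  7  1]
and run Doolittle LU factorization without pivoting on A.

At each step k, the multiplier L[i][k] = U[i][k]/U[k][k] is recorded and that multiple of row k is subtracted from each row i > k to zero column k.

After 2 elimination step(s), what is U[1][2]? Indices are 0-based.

U[1][2] = 9

Step 1: pivot at (0,0) is 5.
  row1 ← row1 − (4)·row0  ⇒  L[1][0]=4, U row1=(0, 2, 9, 8)
  row2 ← row2 − (3)·row0  ⇒  L[2][0]=3, U row2=(0, 3, 9, 1)
  row3 ← row3 − (8)·row0  ⇒  L[3][0]=8, U row3=(0, 6, 2, 4)
Step 2: pivot at (1,1) is 2.
  row2 ← row2 − (7)·row1  ⇒  L[2][1]=7, U row2=(0, 0, 1, 0)
  row3 ← row3 − (3)·row1  ⇒  L[3][1]=3, U row3=(0, 0, 8, 2)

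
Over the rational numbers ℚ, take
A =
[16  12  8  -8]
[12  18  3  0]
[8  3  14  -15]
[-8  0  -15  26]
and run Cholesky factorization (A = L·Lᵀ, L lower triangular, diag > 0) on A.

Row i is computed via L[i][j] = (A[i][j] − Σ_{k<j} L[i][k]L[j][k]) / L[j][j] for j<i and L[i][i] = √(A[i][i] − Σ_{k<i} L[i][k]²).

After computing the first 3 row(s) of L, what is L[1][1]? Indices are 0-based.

Step 1: L[0][0] = √(16) = 4.
  L[1][0] = (12) / L[0][0] = 3.
Step 2: L[1][1] = √(9) = 3.
  L[2][0] = (8) / L[0][0] = 2.
  L[2][1] = (-3) / L[1][1] = -1.
Step 3: L[2][2] = √(9) = 3.

L[1][1] = 3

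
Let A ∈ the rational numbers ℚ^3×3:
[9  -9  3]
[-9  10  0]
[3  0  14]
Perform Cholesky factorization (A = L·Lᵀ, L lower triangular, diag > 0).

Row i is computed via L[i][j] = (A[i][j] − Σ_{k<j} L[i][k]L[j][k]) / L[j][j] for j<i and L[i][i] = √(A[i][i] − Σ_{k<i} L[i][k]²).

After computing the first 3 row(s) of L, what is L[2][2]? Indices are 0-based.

Step 1: L[0][0] = √(9) = 3.
  L[1][0] = (-9) / L[0][0] = -3.
Step 2: L[1][1] = √(1) = 1.
  L[2][0] = (3) / L[0][0] = 1.
  L[2][1] = (3) / L[1][1] = 3.
Step 3: L[2][2] = √(4) = 2.

L[2][2] = 2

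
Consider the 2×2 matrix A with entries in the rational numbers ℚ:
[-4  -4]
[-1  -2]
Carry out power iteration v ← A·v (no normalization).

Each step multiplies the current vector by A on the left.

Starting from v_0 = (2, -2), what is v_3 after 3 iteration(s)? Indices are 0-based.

v_0 = (2, -2).
v_1 = A·v_0 = (0, 2).
v_2 = A·v_1 = (-8, -4).
v_3 = A·v_2 = (48, 16).

v_3 = (48, 16)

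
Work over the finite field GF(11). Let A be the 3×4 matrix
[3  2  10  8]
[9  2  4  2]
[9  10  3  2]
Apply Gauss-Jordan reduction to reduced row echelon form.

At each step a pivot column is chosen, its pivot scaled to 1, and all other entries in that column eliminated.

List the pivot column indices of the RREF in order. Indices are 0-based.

pivot columns: 0, 1, 2

pivot(0,0)=3: scale R0 → (1, 8, 7, 10)
  clear (1,0): R1 −= (9)R0 → (0, 7, 7, 0)
  clear (2,0): R2 −= (9)R0 → (0, 4, 6, 0)
pivot(1,1)=7: scale R1 → (0, 1, 1, 0)
  clear (0,1): R0 −= (8)R1 → (1, 0, 10, 10)
  clear (2,1): R2 −= (4)R1 → (0, 0, 2, 0)
pivot(2,2)=2: scale R2 → (0, 0, 1, 0)
  clear (0,2): R0 −= (10)R2 → (1, 0, 0, 10)
  clear (1,2): R1 −= (1)R2 → (0, 1, 0, 0)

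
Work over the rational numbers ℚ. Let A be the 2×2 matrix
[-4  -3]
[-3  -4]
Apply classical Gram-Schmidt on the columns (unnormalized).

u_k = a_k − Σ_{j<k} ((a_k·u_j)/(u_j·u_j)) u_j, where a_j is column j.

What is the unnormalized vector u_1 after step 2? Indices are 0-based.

Step 1: u_0 = a_0 = (-4, -3).
Step 2: u_1 = a_1 − (24/25)·u_0 = (21/25, -28/25).

u_1 = (21/25, -28/25)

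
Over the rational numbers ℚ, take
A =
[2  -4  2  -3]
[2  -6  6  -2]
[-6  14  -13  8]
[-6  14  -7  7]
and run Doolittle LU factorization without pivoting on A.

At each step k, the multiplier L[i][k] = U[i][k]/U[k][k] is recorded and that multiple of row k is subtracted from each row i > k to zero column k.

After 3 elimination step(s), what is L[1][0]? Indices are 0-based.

Step 1: pivot at (0,0) is 2.
  row1 ← row1 − (1)·row0  ⇒  L[1][0]=1, U row1=(0, -2, 4, 1)
  row2 ← row2 − (-3)·row0  ⇒  L[2][0]=-3, U row2=(0, 2, -7, -1)
  row3 ← row3 − (-3)·row0  ⇒  L[3][0]=-3, U row3=(0, 2, -1, -2)
Step 2: pivot at (1,1) is -2.
  row2 ← row2 − (-1)·row1  ⇒  L[2][1]=-1, U row2=(0, 0, -3, 0)
  row3 ← row3 − (-1)·row1  ⇒  L[3][1]=-1, U row3=(0, 0, 3, -1)
Step 3: pivot at (2,2) is -3.
  row3 ← row3 − (-1)·row2  ⇒  L[3][2]=-1, U row3=(0, 0, 0, -1)

L[1][0] = 1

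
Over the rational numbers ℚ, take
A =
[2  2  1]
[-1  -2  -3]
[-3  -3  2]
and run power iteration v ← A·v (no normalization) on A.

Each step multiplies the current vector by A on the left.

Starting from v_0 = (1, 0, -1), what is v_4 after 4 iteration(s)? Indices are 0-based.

v_0 = (1, 0, -1).
v_1 = A·v_0 = (1, 2, -5).
v_2 = A·v_1 = (1, 10, -19).
v_3 = A·v_2 = (3, 36, -71).
v_4 = A·v_3 = (7, 138, -259).

v_4 = (7, 138, -259)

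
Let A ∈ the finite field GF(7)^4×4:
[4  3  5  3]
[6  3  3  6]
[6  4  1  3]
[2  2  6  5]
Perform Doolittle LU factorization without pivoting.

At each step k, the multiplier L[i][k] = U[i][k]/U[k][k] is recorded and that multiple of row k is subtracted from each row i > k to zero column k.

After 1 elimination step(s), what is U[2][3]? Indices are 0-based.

Step 1: pivot at (0,0) is 4.
  row1 ← row1 − (5)·row0  ⇒  L[1][0]=5, U row1=(0, 2, 6, 5)
  row2 ← row2 − (5)·row0  ⇒  L[2][0]=5, U row2=(0, 3, 4, 2)
  row3 ← row3 − (4)·row0  ⇒  L[3][0]=4, U row3=(0, 4, 0, 0)

U[2][3] = 2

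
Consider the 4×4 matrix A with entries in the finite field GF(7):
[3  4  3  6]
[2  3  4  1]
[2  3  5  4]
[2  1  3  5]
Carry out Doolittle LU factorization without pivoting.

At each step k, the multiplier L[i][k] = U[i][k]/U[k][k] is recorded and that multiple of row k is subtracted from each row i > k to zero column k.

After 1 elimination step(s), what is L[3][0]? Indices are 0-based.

[col 0] pivot 3
  R1 -= 3*R0 → (0, 5, 2, 4)  (L[1][0] := 3)
  R2 -= 3*R0 → (0, 5, 3, 0)  (L[2][0] := 3)
  R3 -= 3*R0 → (0, 3, 1, 1)  (L[3][0] := 3)

L[3][0] = 3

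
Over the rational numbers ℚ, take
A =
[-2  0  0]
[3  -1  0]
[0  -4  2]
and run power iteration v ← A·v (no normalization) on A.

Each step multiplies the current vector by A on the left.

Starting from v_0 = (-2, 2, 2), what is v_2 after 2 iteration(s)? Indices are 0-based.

v_0 = (-2, 2, 2).
v_1 = A·v_0 = (4, -8, -4).
v_2 = A·v_1 = (-8, 20, 24).

v_2 = (-8, 20, 24)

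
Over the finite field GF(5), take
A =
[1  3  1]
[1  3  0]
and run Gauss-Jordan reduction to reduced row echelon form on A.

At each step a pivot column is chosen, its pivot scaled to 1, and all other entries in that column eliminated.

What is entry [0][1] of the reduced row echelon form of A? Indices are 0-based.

M[0][1] = 3

step 1: normalize row 0 (÷1) = (1, 3, 1)
  row 1: subtract 1×row0 = (0, 0, 4)
skip col 1 (zero from row 1)
step 2: normalize row 1 (÷4) = (0, 0, 1)
  row 0: subtract 1×row1 = (1, 3, 0)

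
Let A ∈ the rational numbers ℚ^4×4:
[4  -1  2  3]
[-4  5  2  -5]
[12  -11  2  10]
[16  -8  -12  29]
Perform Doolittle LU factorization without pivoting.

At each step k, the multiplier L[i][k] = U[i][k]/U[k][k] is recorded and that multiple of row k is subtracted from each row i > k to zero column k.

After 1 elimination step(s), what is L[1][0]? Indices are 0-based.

L[1][0] = -1

k=0: U[0][0]=4
  eliminate (1,0): mult=-1, new row 1: (0, 4, 4, -2); set L[1][0]=-1
  eliminate (2,0): mult=3, new row 2: (0, -8, -4, 1); set L[2][0]=3
  eliminate (3,0): mult=4, new row 3: (0, -4, -20, 17); set L[3][0]=4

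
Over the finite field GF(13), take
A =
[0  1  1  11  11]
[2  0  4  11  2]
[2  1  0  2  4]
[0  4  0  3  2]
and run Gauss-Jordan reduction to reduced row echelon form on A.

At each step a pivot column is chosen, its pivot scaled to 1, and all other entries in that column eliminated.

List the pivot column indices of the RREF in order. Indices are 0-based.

step 1: exchange rows 0,1
step 1: normalize row 0 (÷2) = (1, 0, 2, 12, 1)
  row 2: subtract 2×row0 = (0, 1, 9, 4, 2)
step 2: normalize row 1 (÷1) = (0, 1, 1, 11, 11)
  row 2: subtract 1×row1 = (0, 0, 8, 6, 4)
  row 3: subtract 4×row1 = (0, 0, 9, 11, 10)
step 3: normalize row 2 (÷8) = (0, 0, 1, 4, 7)
  row 0: subtract 2×row2 = (1, 0, 0, 4, 0)
  row 1: subtract 1×row2 = (0, 1, 0, 7, 4)
  row 3: subtract 9×row2 = (0, 0, 0, 1, 12)
step 4: normalize row 3 (÷1) = (0, 0, 0, 1, 12)
  row 0: subtract 4×row3 = (1, 0, 0, 0, 4)
  row 1: subtract 7×row3 = (0, 1, 0, 0, 11)
  row 2: subtract 4×row3 = (0, 0, 1, 0, 11)

pivot columns: 0, 1, 2, 3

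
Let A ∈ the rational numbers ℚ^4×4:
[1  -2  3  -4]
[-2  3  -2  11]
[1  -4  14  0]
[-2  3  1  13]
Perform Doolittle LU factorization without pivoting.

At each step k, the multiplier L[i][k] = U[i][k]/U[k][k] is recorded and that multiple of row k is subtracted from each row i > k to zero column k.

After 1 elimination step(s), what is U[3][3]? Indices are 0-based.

[col 0] pivot 1
  R1 -= -2*R0 → (0, -1, 4, 3)  (L[1][0] := -2)
  R2 -= 1*R0 → (0, -2, 11, 4)  (L[2][0] := 1)
  R3 -= -2*R0 → (0, -1, 7, 5)  (L[3][0] := -2)

U[3][3] = 5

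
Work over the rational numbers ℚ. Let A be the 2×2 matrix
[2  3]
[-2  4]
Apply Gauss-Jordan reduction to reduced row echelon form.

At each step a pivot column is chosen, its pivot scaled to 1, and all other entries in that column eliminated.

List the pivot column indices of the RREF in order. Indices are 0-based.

pivot columns: 0, 1

step 1: normalize row 0 (÷2) = (1, 3/2)
  row 1: subtract -2×row0 = (0, 7)
step 2: normalize row 1 (÷7) = (0, 1)
  row 0: subtract 3/2×row1 = (1, 0)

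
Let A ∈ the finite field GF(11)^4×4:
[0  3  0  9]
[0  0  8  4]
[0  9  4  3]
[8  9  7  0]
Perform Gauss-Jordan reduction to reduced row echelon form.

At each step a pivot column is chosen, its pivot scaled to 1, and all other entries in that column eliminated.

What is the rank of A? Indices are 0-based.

rank = 4

step 1: exchange rows 0,3
step 1: normalize row 0 (÷8) = (1, 8, 5, 0)
step 2: exchange rows 1,2
step 2: normalize row 1 (÷9) = (0, 1, 9, 4)
  row 0: subtract 8×row1 = (1, 0, 10, 1)
  row 3: subtract 3×row1 = (0, 0, 6, 8)
step 3: normalize row 2 (÷8) = (0, 0, 1, 6)
  row 0: subtract 10×row2 = (1, 0, 0, 7)
  row 1: subtract 9×row2 = (0, 1, 0, 5)
  row 3: subtract 6×row2 = (0, 0, 0, 5)
step 4: normalize row 3 (÷5) = (0, 0, 0, 1)
  row 0: subtract 7×row3 = (1, 0, 0, 0)
  row 1: subtract 5×row3 = (0, 1, 0, 0)
  row 2: subtract 6×row3 = (0, 0, 1, 0)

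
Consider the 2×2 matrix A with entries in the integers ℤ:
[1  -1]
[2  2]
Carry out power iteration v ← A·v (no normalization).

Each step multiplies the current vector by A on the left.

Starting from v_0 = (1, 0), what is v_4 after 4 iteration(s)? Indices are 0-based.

v_0 = (1, 0).
v_1 = A·v_0 = (1, 2).
v_2 = A·v_1 = (-1, 6).
v_3 = A·v_2 = (-7, 10).
v_4 = A·v_3 = (-17, 6).

v_4 = (-17, 6)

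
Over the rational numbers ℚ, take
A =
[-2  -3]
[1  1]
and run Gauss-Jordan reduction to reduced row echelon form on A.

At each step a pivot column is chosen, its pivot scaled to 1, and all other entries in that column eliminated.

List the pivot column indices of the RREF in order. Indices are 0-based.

pivot(0,0)=-2: scale R0 → (1, 3/2)
  clear (1,0): R1 −= (1)R0 → (0, -1/2)
pivot(1,1)=-1/2: scale R1 → (0, 1)
  clear (0,1): R0 −= (3/2)R1 → (1, 0)

pivot columns: 0, 1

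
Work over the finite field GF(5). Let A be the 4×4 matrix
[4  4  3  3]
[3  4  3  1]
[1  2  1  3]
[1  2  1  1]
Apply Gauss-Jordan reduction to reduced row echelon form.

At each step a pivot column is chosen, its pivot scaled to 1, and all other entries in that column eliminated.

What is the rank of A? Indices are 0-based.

step 1: normalize row 0 (÷4) = (1, 1, 2, 2)
  row 1: subtract 3×row0 = (0, 1, 2, 0)
  row 2: subtract 1×row0 = (0, 1, 4, 1)
  row 3: subtract 1×row0 = (0, 1, 4, 4)
step 2: normalize row 1 (÷1) = (0, 1, 2, 0)
  row 0: subtract 1×row1 = (1, 0, 0, 2)
  row 2: subtract 1×row1 = (0, 0, 2, 1)
  row 3: subtract 1×row1 = (0, 0, 2, 4)
step 3: normalize row 2 (÷2) = (0, 0, 1, 3)
  row 1: subtract 2×row2 = (0, 1, 0, 4)
  row 3: subtract 2×row2 = (0, 0, 0, 3)
step 4: normalize row 3 (÷3) = (0, 0, 0, 1)
  row 0: subtract 2×row3 = (1, 0, 0, 0)
  row 1: subtract 4×row3 = (0, 1, 0, 0)
  row 2: subtract 3×row3 = (0, 0, 1, 0)

rank = 4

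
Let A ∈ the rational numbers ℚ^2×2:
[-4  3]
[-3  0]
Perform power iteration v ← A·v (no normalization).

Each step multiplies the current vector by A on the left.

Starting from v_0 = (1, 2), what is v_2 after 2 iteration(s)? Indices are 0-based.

v_0 = (1, 2).
v_1 = A·v_0 = (2, -3).
v_2 = A·v_1 = (-17, -6).

v_2 = (-17, -6)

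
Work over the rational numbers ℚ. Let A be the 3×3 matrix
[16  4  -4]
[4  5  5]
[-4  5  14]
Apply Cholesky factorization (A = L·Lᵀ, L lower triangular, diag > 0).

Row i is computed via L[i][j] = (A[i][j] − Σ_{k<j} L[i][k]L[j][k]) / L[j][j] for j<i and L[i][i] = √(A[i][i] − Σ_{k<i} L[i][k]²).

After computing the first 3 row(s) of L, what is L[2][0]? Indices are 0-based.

L[2][0] = -1

Step 1: L[0][0] = √(16) = 4.
  L[1][0] = (4) / L[0][0] = 1.
Step 2: L[1][1] = √(4) = 2.
  L[2][0] = (-4) / L[0][0] = -1.
  L[2][1] = (6) / L[1][1] = 3.
Step 3: L[2][2] = √(4) = 2.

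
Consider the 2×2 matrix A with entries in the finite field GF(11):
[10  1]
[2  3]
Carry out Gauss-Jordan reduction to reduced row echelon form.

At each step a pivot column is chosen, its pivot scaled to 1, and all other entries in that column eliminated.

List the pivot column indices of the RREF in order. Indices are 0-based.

pivot columns: 0, 1

pivot(0,0)=10: scale R0 → (1, 10)
  clear (1,0): R1 −= (2)R0 → (0, 5)
pivot(1,1)=5: scale R1 → (0, 1)
  clear (0,1): R0 −= (10)R1 → (1, 0)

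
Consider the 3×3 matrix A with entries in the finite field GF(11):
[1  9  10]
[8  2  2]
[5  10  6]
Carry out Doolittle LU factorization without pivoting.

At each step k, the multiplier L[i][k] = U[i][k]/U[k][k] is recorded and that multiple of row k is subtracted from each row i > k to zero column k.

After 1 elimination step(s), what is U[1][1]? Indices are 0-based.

k=0: U[0][0]=1
  eliminate (1,0): mult=8, new row 1: (0, 7, 10); set L[1][0]=8
  eliminate (2,0): mult=5, new row 2: (0, 9, 0); set L[2][0]=5

U[1][1] = 7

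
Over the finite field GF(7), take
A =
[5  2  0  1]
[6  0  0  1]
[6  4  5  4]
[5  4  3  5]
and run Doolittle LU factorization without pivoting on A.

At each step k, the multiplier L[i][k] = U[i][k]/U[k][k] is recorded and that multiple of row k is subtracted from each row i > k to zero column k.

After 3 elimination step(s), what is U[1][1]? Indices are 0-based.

U[1][1] = 6

k=0: U[0][0]=5
  eliminate (1,0): mult=4, new row 1: (0, 6, 0, 4); set L[1][0]=4
  eliminate (2,0): mult=4, new row 2: (0, 3, 5, 0); set L[2][0]=4
  eliminate (3,0): mult=1, new row 3: (0, 2, 3, 4); set L[3][0]=1
k=1: U[1][1]=6
  eliminate (2,1): mult=4, new row 2: (0, 0, 5, 5); set L[2][1]=4
  eliminate (3,1): mult=5, new row 3: (0, 0, 3, 5); set L[3][1]=5
k=2: U[2][2]=5
  eliminate (3,2): mult=2, new row 3: (0, 0, 0, 2); set L[3][2]=2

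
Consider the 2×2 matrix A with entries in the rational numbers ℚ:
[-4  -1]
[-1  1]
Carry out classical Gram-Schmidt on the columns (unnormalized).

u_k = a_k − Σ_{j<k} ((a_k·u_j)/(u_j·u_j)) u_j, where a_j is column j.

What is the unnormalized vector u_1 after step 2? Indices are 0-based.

u_1 = (-5/17, 20/17)

Step 1: u_0 = a_0 = (-4, -1).
Step 2: u_1 = a_1 − (3/17)·u_0 = (-5/17, 20/17).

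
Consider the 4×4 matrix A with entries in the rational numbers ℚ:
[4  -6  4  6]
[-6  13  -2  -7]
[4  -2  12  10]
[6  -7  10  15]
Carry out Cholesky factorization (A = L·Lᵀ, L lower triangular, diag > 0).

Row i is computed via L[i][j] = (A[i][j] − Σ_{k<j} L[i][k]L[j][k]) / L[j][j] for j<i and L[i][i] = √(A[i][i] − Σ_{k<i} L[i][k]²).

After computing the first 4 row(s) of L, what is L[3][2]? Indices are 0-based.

L[3][2] = 1

Step 1: L[0][0] = √(4) = 2.
  L[1][0] = (-6) / L[0][0] = -3.
Step 2: L[1][1] = √(4) = 2.
  L[2][0] = (4) / L[0][0] = 2.
  L[2][1] = (4) / L[1][1] = 2.
Step 3: L[2][2] = √(4) = 2.
  L[3][0] = (6) / L[0][0] = 3.
  L[3][1] = (2) / L[1][1] = 1.
  L[3][2] = (2) / L[2][2] = 1.
Step 4: L[3][3] = √(4) = 2.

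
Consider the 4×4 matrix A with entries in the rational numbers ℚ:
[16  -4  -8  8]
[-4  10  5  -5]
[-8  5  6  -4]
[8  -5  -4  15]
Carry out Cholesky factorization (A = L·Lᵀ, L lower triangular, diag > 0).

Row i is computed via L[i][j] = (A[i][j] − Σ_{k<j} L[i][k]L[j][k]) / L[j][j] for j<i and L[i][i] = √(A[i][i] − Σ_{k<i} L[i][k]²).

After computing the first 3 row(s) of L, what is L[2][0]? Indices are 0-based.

Step 1: L[0][0] = √(16) = 4.
  L[1][0] = (-4) / L[0][0] = -1.
Step 2: L[1][1] = √(9) = 3.
  L[2][0] = (-8) / L[0][0] = -2.
  L[2][1] = (3) / L[1][1] = 1.
Step 3: L[2][2] = √(1) = 1.

L[2][0] = -2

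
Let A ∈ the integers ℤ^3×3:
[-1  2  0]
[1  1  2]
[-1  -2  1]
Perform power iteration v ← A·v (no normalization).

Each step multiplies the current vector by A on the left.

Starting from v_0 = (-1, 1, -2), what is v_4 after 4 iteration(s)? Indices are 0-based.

v_4 = (-25, 37, 58)

v_0 = (-1, 1, -2).
v_1 = A·v_0 = (3, -4, -3).
v_2 = A·v_1 = (-11, -7, 2).
v_3 = A·v_2 = (-3, -14, 27).
v_4 = A·v_3 = (-25, 37, 58).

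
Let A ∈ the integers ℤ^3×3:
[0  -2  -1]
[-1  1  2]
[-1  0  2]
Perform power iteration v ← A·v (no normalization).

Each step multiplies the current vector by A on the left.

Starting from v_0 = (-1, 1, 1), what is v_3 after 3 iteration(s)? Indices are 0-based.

v_3 = (-35, 42, 29)

v_0 = (-1, 1, 1).
v_1 = A·v_0 = (-3, 4, 3).
v_2 = A·v_1 = (-11, 13, 9).
v_3 = A·v_2 = (-35, 42, 29).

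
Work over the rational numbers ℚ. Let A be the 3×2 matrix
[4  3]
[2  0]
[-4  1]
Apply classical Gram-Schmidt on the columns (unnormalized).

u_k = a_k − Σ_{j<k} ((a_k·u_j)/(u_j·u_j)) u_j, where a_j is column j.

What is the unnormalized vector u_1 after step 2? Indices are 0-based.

Step 1: u_0 = a_0 = (4, 2, -4).
Step 2: u_1 = a_1 − (2/9)·u_0 = (19/9, -4/9, 17/9).

u_1 = (19/9, -4/9, 17/9)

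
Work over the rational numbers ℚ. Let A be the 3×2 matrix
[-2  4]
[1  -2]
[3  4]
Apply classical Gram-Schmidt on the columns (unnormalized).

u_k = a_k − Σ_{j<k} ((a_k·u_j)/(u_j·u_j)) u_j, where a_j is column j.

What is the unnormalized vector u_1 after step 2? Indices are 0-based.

u_1 = (30/7, -15/7, 25/7)

Step 1: u_0 = a_0 = (-2, 1, 3).
Step 2: u_1 = a_1 − (1/7)·u_0 = (30/7, -15/7, 25/7).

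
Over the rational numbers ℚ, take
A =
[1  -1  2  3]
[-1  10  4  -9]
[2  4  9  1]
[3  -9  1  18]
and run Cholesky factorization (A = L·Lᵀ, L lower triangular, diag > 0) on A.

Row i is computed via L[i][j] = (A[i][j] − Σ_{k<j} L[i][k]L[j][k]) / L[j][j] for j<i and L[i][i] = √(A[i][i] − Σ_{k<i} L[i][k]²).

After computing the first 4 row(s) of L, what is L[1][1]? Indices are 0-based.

L[1][1] = 3

Step 1: L[0][0] = √(1) = 1.
  L[1][0] = (-1) / L[0][0] = -1.
Step 2: L[1][1] = √(9) = 3.
  L[2][0] = (2) / L[0][0] = 2.
  L[2][1] = (6) / L[1][1] = 2.
Step 3: L[2][2] = √(1) = 1.
  L[3][0] = (3) / L[0][0] = 3.
  L[3][1] = (-6) / L[1][1] = -2.
  L[3][2] = (-1) / L[2][2] = -1.
Step 4: L[3][3] = √(4) = 2.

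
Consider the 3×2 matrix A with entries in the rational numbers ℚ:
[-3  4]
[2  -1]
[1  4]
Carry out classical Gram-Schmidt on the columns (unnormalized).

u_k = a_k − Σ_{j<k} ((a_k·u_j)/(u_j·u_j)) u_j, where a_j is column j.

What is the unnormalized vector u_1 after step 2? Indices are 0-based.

u_1 = (13/7, 3/7, 33/7)

Step 1: u_0 = a_0 = (-3, 2, 1).
Step 2: u_1 = a_1 − (-5/7)·u_0 = (13/7, 3/7, 33/7).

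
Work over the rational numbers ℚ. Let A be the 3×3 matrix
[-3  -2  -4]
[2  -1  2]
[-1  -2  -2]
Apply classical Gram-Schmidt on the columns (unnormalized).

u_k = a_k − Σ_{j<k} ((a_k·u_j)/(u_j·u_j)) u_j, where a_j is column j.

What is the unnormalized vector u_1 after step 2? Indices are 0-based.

u_1 = (-5/7, -13/7, -11/7)

Step 1: u_0 = a_0 = (-3, 2, -1).
Step 2: u_1 = a_1 − (3/7)·u_0 = (-5/7, -13/7, -11/7).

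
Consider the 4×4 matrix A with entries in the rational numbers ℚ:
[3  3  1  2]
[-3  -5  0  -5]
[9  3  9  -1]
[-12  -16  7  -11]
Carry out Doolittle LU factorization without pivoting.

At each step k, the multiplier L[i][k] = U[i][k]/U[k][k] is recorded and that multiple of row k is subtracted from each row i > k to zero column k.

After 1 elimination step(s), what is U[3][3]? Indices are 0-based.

k=0: U[0][0]=3
  eliminate (1,0): mult=-1, new row 1: (0, -2, 1, -3); set L[1][0]=-1
  eliminate (2,0): mult=3, new row 2: (0, -6, 6, -7); set L[2][0]=3
  eliminate (3,0): mult=-4, new row 3: (0, -4, 11, -3); set L[3][0]=-4

U[3][3] = -3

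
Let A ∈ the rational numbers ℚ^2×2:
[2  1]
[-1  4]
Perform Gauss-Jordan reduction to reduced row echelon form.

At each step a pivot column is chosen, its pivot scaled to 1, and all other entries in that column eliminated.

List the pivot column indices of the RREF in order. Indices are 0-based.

step 1: normalize row 0 (÷2) = (1, 1/2)
  row 1: subtract -1×row0 = (0, 9/2)
step 2: normalize row 1 (÷9/2) = (0, 1)
  row 0: subtract 1/2×row1 = (1, 0)

pivot columns: 0, 1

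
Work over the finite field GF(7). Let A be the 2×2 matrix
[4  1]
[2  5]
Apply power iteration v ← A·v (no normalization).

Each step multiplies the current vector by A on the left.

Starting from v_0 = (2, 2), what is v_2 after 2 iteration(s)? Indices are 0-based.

v_0 = (2, 2).
v_1 = A·v_0 = (3, 0).
v_2 = A·v_1 = (5, 6).

v_2 = (5, 6)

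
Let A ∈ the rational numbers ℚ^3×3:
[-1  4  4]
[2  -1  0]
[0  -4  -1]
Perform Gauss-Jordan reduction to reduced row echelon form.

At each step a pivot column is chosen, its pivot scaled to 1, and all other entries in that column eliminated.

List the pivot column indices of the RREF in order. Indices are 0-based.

pivot columns: 0, 1, 2

step 1: normalize row 0 (÷-1) = (1, -4, -4)
  row 1: subtract 2×row0 = (0, 7, 8)
step 2: normalize row 1 (÷7) = (0, 1, 8/7)
  row 0: subtract -4×row1 = (1, 0, 4/7)
  row 2: subtract -4×row1 = (0, 0, 25/7)
step 3: normalize row 2 (÷25/7) = (0, 0, 1)
  row 0: subtract 4/7×row2 = (1, 0, 0)
  row 1: subtract 8/7×row2 = (0, 1, 0)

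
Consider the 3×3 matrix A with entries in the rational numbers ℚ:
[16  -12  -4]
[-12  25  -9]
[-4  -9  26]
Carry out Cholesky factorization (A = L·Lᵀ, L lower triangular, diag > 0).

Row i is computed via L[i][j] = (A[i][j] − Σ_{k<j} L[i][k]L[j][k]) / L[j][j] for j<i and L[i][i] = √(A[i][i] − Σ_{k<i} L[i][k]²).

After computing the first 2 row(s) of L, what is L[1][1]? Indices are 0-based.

L[1][1] = 4

Step 1: L[0][0] = √(16) = 4.
  L[1][0] = (-12) / L[0][0] = -3.
Step 2: L[1][1] = √(16) = 4.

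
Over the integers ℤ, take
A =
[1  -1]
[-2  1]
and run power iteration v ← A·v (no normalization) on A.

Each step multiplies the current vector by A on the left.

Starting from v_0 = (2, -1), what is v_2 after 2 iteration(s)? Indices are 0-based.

v_0 = (2, -1).
v_1 = A·v_0 = (3, -5).
v_2 = A·v_1 = (8, -11).

v_2 = (8, -11)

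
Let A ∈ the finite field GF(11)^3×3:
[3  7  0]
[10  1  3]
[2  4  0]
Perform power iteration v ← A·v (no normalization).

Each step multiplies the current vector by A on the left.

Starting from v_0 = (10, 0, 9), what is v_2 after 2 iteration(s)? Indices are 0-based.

v_0 = (10, 0, 9).
v_1 = A·v_0 = (8, 6, 9).
v_2 = A·v_1 = (0, 3, 7).

v_2 = (0, 3, 7)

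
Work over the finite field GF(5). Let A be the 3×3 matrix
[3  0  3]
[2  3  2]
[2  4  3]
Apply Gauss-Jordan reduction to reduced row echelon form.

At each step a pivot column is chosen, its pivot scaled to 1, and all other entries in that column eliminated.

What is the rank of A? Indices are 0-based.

rank = 3

pivot(0,0)=3: scale R0 → (1, 0, 1)
  clear (1,0): R1 −= (2)R0 → (0, 3, 0)
  clear (2,0): R2 −= (2)R0 → (0, 4, 1)
pivot(1,1)=3: scale R1 → (0, 1, 0)
  clear (2,1): R2 −= (4)R1 → (0, 0, 1)
pivot(2,2)=1: scale R2 → (0, 0, 1)
  clear (0,2): R0 −= (1)R2 → (1, 0, 0)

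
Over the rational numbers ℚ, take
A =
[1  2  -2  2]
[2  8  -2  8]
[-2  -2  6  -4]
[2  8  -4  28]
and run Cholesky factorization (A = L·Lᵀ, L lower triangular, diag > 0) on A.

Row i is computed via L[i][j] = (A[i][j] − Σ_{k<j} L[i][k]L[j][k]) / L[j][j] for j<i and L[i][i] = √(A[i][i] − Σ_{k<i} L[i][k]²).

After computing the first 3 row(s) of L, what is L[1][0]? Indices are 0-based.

Step 1: L[0][0] = √(1) = 1.
  L[1][0] = (2) / L[0][0] = 2.
Step 2: L[1][1] = √(4) = 2.
  L[2][0] = (-2) / L[0][0] = -2.
  L[2][1] = (2) / L[1][1] = 1.
Step 3: L[2][2] = √(1) = 1.

L[1][0] = 2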